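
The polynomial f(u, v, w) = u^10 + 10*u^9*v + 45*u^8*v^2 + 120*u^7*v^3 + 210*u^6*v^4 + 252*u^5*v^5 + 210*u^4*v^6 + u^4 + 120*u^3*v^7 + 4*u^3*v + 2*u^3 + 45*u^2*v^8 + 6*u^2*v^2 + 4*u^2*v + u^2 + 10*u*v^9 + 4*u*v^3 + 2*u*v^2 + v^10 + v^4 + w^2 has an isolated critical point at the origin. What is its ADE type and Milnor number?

The Hessian of f at 0 has rank 2. Corank 1: A-series; mu = 9 gives A_9.

Type A_{9}, Milnor number mu = 9.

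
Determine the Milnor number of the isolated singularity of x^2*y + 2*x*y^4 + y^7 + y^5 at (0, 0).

6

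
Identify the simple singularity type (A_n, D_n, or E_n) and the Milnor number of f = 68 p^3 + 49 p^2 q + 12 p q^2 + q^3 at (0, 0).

Type D_4, Milnor number mu = 4.

The Hessian of f at 0 has rank 0. Corank 2; j^3 = (4*p + q)*(17*p^2 + 8*p*q + q^2) splits into three distinct lines over C (the quadratic factor has nonzero discriminant), so D_4.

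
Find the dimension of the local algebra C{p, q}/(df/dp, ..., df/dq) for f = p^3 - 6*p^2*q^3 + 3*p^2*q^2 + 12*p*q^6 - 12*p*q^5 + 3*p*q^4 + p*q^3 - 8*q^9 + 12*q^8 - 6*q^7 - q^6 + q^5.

The Hessian of f at 0 is [[0, 0], [0, 0]] with rank 0, so corank 2. A Groebner basis of the Jacobian ideal J(f) in C{p,q} is {-p^2 + q^4 - q^3/3, p^3, p^2*q + p^2/3 + q^3/9, p^2 + p*q^2 + q^3/3}; counting standard monomials gives mu = 7. Corank 2; j^3 = p^3 is a perfect cube, so E-series; the 4-jet and mu = 7 give E_7.

7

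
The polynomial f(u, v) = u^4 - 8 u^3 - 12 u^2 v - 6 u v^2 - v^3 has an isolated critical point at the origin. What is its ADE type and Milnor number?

Type E_{6}, Milnor number mu = 6.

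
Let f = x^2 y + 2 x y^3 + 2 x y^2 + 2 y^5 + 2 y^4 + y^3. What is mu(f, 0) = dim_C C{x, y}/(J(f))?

6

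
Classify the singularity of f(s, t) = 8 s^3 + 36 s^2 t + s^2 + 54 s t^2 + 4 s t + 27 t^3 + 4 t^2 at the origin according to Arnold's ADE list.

A_2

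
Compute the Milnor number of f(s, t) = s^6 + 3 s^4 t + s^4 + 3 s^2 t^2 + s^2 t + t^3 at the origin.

4

The Hessian of f at 0 has rank 0. Corank 2; j^3 = t*(s^2 + t^2) splits into three distinct lines over C (the quadratic factor has nonzero discriminant), so D_4.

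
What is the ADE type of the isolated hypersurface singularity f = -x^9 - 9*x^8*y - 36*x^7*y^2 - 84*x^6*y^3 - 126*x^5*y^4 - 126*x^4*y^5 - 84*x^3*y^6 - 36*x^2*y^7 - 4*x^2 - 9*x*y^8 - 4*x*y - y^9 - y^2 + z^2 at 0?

The Hessian of f at 0 is [[-8, -4, 0], [-4, -2, 0], [0, 0, 2]] with rank 2, so corank 1. A Groebner basis of the Jacobian ideal J(f) in C{x,y,z} is {y^8, x + y/2, z}; counting standard monomials gives mu = 8. Corank 1: A-series; mu = 8 gives A_8.

A8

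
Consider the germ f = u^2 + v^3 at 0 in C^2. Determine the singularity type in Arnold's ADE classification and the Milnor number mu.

Type A_{2}, Milnor number mu = 2.

The Hessian of f at 0 has rank 1. Corank 1: A-series; mu = 2 gives A_2.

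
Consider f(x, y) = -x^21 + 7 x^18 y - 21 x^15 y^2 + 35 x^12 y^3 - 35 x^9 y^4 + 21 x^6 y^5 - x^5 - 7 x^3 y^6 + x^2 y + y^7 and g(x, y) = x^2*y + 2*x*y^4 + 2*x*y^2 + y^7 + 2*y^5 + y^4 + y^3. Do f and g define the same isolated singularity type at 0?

No.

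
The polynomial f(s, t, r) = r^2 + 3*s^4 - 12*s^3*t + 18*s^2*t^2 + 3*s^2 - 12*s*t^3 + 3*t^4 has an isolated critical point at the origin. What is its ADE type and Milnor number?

The Hessian of f at 0 has rank 2. Corank 1: A-series; mu = 3 gives A_3.

Type A_3, Milnor number mu = 3.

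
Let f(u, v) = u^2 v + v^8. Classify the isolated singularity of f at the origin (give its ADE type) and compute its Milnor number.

The Hessian of f at 0 is [[0, 0], [0, 0]] with rank 0, so corank 2. A Groebner basis of the Jacobian ideal J(f) in C{u,v} is {u^2/8 + v^7, u^3, u*v}; counting standard monomials gives mu = 9. Corank 2; j^3 = u^2*v has shape L^2 M (L != M), so D-series; mu = 9 gives D_9.

Type D_{9}, Milnor number mu = 9.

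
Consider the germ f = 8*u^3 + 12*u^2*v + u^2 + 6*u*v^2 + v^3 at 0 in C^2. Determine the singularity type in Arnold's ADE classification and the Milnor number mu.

Type A_{2}, Milnor number mu = 2.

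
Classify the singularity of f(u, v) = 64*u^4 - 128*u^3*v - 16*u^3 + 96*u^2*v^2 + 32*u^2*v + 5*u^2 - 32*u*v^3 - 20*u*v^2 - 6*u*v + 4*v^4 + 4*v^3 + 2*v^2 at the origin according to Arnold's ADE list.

A_{1}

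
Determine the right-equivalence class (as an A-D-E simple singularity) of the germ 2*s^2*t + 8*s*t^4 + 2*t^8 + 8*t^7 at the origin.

D9

The Hessian of f at 0 is [[0, 0], [0, 0]] with rank 0, so corank 2. A Groebner basis of the Jacobian ideal J(f) in C{s,t} is {s^2*t^2, s^2*t + s^2/2 + s*t^3, s*t/2 + t^4, s^3}; counting standard monomials gives mu = 9. Corank 2; j^3 = 2*s^2*t has shape L^2 M (L != M), so D-series; mu = 9 gives D_9.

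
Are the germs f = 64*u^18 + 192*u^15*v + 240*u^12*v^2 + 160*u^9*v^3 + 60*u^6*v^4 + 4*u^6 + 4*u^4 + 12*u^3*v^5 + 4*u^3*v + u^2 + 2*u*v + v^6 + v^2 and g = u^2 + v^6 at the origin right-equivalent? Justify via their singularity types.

The Hessian of f at 0 is [[2, 2], [2, 2]] with rank 1, so corank 1. A Groebner basis of the Jacobian ideal J(f) in C{u,v} is {u*v^2 + u/2 + v/2, -u/2 + v^3 - v/2, u^2 + 2*u*v + v^2}; counting standard monomials gives mu = 5. Corank 1: A-series; mu = 5 gives A_5. The Hessian of g at 0 is [[2, 0], [0, 0]] with rank 1, so corank 1. A Groebner basis of the Jacobian ideal J(g) in C{u,v} is {v^5, u}; counting standard monomials gives mu = 5. Corank 1: A-series; mu = 5 gives A_5. Both have type A_5, hence right-equivalent.

Yes.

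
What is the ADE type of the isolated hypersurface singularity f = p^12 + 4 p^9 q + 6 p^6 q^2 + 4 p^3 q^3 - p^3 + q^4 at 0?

The Hessian of f at 0 is [[0, 0], [0, 0]] with rank 0, so corank 2. A Groebner basis of the Jacobian ideal J(f) in C{p,q} is {q^3, p^2}; counting standard monomials gives mu = 6. Corank 2; j^3 = -p^3 is a perfect cube, so E-series; the 4-jet and mu = 6 give E_6.

E_{6}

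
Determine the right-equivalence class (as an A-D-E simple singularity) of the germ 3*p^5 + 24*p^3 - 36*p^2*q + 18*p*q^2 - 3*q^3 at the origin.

E_8

The Hessian of f at 0 has rank 0. Corank 2; j^3 = 3*(2*p - q)^3 is a perfect cube, so E-series; the 5-jet and mu = 8 give E_8.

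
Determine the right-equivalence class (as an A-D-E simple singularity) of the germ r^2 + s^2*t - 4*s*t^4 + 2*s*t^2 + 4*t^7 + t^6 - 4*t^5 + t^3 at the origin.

D_{7}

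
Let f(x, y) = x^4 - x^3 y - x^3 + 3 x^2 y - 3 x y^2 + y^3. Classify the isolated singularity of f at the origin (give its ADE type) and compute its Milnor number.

The Hessian of f at 0 is [[0, 0], [0, 0]] with rank 0, so corank 2. A Groebner basis of the Jacobian ideal J(f) in C{x,y} is {3*x^2 - 6*x*y + y^4 - y^3 + 3*y^2, x^3 - 3*x^2 + 6*x*y - 3*y^2, x^2*y - 3*x^2 + 6*x*y - 3*y^2, -2*x^2 + x*y^2 + 4*x*y - y^3/3 - 2*y^2}; counting standard monomials gives mu = 7. Corank 2; j^3 = -(x - y)^3 is a perfect cube, so E-series; the 4-jet and mu = 7 give E_7.

Type E7, Milnor number mu = 7.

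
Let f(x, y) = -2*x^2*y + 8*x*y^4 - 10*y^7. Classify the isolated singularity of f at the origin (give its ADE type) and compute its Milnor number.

Type D8, Milnor number mu = 8.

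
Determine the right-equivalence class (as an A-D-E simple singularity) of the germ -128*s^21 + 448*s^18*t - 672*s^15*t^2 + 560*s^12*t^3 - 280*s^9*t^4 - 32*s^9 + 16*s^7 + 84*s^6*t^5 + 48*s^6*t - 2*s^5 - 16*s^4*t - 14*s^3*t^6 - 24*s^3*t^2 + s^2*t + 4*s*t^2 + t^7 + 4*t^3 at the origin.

The Hessian of f at 0 is [[0, 0], [0, 0]] with rank 0, so corank 2. A Groebner basis of the Jacobian ideal J(f) in C{s,t} is {-64*s^2/1017 + s*t^3 - 5113*s*t/16272 - 3065*t^2/8136, 16*s^2/339 + 2387*s*t/10848 + t^4 + 1363*t^2/5424, s^3 - 12*s*t^2 - 16*t^3, s^2*t + 4*s*t^2 + 4*t^3}; counting standard monomials gives mu = 8. Corank 2; j^3 = t*(s + 2*t)^2 has shape L^2 M (L != M), so D-series; mu = 8 gives D_8.

D8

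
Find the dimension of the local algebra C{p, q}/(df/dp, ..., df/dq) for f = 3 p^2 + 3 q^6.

5

The Hessian of f at 0 has rank 1. Corank 1: A-series; mu = 5 gives A_5.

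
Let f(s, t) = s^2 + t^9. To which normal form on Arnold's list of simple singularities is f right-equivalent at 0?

The Hessian of f at 0 has rank 1. Corank 1: A-series; mu = 8 gives A_8.

A_{8}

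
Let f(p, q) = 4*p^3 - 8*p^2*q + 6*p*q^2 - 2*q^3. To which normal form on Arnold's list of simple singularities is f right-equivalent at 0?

D_{4}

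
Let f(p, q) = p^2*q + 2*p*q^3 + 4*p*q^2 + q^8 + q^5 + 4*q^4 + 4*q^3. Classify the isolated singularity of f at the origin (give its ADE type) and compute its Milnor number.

The Hessian of f at 0 is [[0, 0], [0, 0]] with rank 0, so corank 2. A Groebner basis of the Jacobian ideal J(f) in C{p,q} is {p^4 + 24*p^3 + 112*p^2*q + p^2 + 177*p*q^2 - 94*p*q - 192*q^2, p^3*q - 6*p^3 - 24*p^2*q - p^2/8 - 257*p*q^2/8 + 63*p*q/4 + 32*q^2, p^3 + p^2*q^2 + 2*p^2*q, p*q + q^3 + 2*q^2}; counting standard monomials gives mu = 9. Corank 2; j^3 = q*(p + 2*q)^2 has shape L^2 M (L != M), so D-series; mu = 9 gives D_9.

Type D_9, Milnor number mu = 9.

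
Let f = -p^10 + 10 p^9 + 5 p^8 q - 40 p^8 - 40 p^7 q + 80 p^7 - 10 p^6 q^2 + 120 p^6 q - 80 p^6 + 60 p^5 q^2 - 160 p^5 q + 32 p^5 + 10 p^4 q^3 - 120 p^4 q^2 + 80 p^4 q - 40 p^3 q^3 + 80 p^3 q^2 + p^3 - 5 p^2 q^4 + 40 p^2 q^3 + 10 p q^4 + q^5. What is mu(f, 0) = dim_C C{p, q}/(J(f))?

8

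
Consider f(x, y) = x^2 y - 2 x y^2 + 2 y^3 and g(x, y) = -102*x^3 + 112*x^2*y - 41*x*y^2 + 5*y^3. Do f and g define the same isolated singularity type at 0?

Yes.

The Hessian of f at 0 has rank 0. Corank 2; j^3 = y*(x^2 - 2*x*y + 2*y^2) splits into three distinct lines over C (the quadratic factor has nonzero discriminant), so D_4. The Hessian of g at 0 has rank 0. Corank 2; j^3 = -(3*x - y)*(34*x^2 - 26*x*y + 5*y^2) splits into three distinct lines over C (the quadratic factor has nonzero discriminant), so D_4. Both have type D_4, hence right-equivalent.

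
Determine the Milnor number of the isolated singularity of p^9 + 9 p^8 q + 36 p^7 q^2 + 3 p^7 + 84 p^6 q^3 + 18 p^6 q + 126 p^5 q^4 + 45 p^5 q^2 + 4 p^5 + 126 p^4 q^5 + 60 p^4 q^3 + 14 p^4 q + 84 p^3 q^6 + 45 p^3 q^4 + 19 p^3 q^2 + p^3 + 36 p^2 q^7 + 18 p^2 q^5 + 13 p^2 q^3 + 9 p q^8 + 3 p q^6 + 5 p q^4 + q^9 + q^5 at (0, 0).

8

The Hessian of f at 0 has rank 0. Corank 2; j^3 = p^3 is a perfect cube, so E-series; the 5-jet and mu = 8 give E_8.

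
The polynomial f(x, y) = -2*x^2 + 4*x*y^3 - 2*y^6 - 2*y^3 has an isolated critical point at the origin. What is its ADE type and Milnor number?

Type A2, Milnor number mu = 2.

The Hessian of f at 0 has rank 1. Corank 1: A-series; mu = 2 gives A_2.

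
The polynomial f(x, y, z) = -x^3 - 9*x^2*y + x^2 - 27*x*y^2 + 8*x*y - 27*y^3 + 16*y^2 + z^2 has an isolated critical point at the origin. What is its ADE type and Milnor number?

Type A_2, Milnor number mu = 2.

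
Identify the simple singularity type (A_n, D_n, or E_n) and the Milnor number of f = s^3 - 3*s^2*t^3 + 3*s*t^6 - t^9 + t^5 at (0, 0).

The Hessian of f at 0 has rank 0. Corank 2; j^3 = s^3 is a perfect cube, so E-series; the 5-jet and mu = 8 give E_8.

Type E8, Milnor number mu = 8.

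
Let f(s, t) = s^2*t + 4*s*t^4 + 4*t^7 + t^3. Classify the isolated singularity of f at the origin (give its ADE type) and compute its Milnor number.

The Hessian of f at 0 has rank 0. Corank 2; j^3 = t*(s^2 + t^2) splits into three distinct lines over C (the quadratic factor has nonzero discriminant), so D_4.

Type D_{4}, Milnor number mu = 4.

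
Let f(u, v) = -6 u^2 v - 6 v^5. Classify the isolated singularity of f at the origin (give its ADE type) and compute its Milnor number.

Type D_{6}, Milnor number mu = 6.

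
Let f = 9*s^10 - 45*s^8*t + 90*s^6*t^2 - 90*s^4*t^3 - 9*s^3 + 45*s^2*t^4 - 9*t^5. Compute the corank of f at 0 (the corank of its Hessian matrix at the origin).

Hessian at 0 has rank 0.

2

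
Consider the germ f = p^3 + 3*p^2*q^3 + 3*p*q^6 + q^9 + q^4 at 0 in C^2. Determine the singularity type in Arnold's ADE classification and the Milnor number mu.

Type E_{6}, Milnor number mu = 6.

The Hessian of f at 0 has rank 0. Corank 2; j^3 = p^3 is a perfect cube, so E-series; the 4-jet and mu = 6 give E_6.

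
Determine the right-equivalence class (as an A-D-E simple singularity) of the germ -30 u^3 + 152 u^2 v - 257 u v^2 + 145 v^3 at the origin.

The Hessian of f at 0 is [[0, 0], [0, 0]] with rank 0, so corank 2. A Groebner basis of the Jacobian ideal J(f) in C{u,v} is {v^3, u^2 - 71*v^2/26, u*v - 43*v^2/26}; counting standard monomials gives mu = 4. Corank 2; j^3 = -(3*u - 5*v)*(10*u^2 - 34*u*v + 29*v^2) splits into three distinct lines over C (the quadratic factor has nonzero discriminant), so D_4.

D_4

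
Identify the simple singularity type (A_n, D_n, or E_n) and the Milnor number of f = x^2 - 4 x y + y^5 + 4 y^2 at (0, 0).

Type A_4, Milnor number mu = 4.

The Hessian of f at 0 has rank 1. Corank 1: A-series; mu = 4 gives A_4.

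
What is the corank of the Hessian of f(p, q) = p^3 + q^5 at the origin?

The Hessian at 0 is [[0, 0], [0, 0]] of rank 0; hence corank 2.

2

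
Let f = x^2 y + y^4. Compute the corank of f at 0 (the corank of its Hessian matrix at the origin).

2

The Hessian at 0 is [[0, 0], [0, 0]] of rank 0; hence corank 2.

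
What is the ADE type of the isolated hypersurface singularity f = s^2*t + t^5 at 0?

D6

The Hessian of f at 0 has rank 0. Corank 2; j^3 = s^2*t has shape L^2 M (L != M), so D-series; mu = 6 gives D_6.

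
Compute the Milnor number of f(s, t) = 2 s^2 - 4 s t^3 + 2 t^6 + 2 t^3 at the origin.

The Hessian of f at 0 is [[4, 0], [0, 0]] with rank 1, so corank 1. A Groebner basis of the Jacobian ideal J(f) in C{s,t} is {t^2, s}; counting standard monomials gives mu = 2. Corank 1: A-series; mu = 2 gives A_2.

2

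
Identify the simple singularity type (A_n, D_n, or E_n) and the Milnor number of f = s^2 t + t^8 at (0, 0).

Type D_{9}, Milnor number mu = 9.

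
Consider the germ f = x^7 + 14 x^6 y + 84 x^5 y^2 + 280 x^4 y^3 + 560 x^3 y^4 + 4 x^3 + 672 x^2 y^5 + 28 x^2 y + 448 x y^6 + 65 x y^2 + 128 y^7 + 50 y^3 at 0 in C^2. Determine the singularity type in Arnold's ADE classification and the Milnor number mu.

Type D_8, Milnor number mu = 8.

The Hessian of f at 0 has rank 0. Corank 2; j^3 = (x + 2*y)*(2*x + 5*y)^2 has shape L^2 M (L != M), so D-series; mu = 8 gives D_8.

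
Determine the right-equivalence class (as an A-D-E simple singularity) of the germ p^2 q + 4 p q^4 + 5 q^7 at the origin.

The Hessian of f at 0 has rank 0. Corank 2; j^3 = p^2*q has shape L^2 M (L != M), so D-series; mu = 8 gives D_8.

D_8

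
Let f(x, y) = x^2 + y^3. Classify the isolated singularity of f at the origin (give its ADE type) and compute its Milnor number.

Type A_2, Milnor number mu = 2.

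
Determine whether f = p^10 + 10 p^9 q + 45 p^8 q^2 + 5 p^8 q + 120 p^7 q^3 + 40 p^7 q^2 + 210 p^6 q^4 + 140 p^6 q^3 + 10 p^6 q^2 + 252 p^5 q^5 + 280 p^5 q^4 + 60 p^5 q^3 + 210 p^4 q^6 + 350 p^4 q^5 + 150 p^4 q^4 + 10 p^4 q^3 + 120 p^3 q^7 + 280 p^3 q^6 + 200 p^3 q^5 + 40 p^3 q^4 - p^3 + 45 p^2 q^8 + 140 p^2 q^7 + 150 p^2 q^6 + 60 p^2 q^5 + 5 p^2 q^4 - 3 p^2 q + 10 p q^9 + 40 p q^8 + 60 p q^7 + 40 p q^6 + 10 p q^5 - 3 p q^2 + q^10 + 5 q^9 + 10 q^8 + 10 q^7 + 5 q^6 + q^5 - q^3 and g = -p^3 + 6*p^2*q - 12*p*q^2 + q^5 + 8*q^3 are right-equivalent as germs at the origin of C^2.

The Hessian of f at 0 has rank 0. Corank 2; j^3 = -(p + q)^3 is a perfect cube, so E-series; the 5-jet and mu = 8 give E_8. The Hessian of g at 0 has rank 0. Corank 2; j^3 = -(p - 2*q)^3 is a perfect cube, so E-series; the 5-jet and mu = 8 give E_8. Both have type E_8, hence right-equivalent.

Yes.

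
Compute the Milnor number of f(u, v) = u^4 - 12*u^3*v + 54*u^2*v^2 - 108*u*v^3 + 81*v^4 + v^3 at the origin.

6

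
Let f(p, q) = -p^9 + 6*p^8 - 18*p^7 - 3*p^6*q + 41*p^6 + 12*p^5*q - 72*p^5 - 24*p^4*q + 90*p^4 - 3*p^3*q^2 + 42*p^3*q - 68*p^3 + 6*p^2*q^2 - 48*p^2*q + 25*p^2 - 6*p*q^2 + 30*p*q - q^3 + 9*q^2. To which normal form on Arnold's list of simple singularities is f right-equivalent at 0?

A_{2}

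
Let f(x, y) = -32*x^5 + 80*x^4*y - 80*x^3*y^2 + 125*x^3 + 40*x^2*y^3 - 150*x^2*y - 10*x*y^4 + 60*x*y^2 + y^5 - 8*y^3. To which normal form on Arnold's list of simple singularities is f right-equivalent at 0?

E_{8}

The Hessian of f at 0 has rank 0. Corank 2; j^3 = (5*x - 2*y)^3 is a perfect cube, so E-series; the 5-jet and mu = 8 give E_8.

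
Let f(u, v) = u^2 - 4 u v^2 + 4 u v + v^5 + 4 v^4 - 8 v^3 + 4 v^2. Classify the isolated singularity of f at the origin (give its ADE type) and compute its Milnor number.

The Hessian of f at 0 is [[2, 4], [4, 8]] with rank 1, so corank 1. A Groebner basis of the Jacobian ideal J(f) in C{u,v} is {u^2 + 4*u*v + 2*u + 4*v, -u/2 + v^2 - v}; counting standard monomials gives mu = 4. Corank 1: A-series; mu = 4 gives A_4.

Type A4, Milnor number mu = 4.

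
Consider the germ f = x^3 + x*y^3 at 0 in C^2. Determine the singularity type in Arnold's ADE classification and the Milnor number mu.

Type E_{7}, Milnor number mu = 7.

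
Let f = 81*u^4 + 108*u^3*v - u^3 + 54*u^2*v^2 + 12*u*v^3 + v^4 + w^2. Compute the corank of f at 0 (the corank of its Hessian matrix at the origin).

2

The Hessian at 0 is [[0, 0, 0], [0, 0, 0], [0, 0, 2]] of rank 1; hence corank 2.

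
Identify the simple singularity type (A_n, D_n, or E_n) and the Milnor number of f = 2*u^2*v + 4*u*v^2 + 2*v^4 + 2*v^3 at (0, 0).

Type D_{5}, Milnor number mu = 5.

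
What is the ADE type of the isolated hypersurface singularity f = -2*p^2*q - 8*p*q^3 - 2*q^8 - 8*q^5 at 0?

D9

The Hessian of f at 0 is [[0, 0], [0, 0]] with rank 0, so corank 2. A Groebner basis of the Jacobian ideal J(f) in C{p,q} is {p^4, p^3*q - p^2 - 2*p*q^2, p^3/2 + p^2*q^2, p*q/2 + q^3}; counting standard monomials gives mu = 9. Corank 2; j^3 = -2*p^2*q has shape L^2 M (L != M), so D-series; mu = 9 gives D_9.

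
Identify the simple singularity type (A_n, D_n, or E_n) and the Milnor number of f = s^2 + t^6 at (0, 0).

The Hessian of f at 0 has rank 1. Corank 1: A-series; mu = 5 gives A_5.

Type A_5, Milnor number mu = 5.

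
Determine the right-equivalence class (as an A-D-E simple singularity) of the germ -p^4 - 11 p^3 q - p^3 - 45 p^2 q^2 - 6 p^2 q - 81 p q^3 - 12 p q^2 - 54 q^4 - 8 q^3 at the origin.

The Hessian of f at 0 has rank 0. Corank 2; j^3 = -(p + 2*q)^3 is a perfect cube, so E-series; the 4-jet and mu = 7 give E_7.

E_{7}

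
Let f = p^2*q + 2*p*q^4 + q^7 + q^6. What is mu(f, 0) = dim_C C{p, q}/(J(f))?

7

The Hessian of f at 0 is [[0, 0], [0, 0]] with rank 0, so corank 2. A Groebner basis of the Jacobian ideal J(f) in C{p,q} is {p*q + q^4, p^3, p^2*q, -p^2/6 + p*q^2}; counting standard monomials gives mu = 7. Corank 2; j^3 = p^2*q has shape L^2 M (L != M), so D-series; mu = 7 gives D_7.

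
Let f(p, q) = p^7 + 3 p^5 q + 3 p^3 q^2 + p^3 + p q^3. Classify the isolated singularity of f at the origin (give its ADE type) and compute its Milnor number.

Type E_7, Milnor number mu = 7.

The Hessian of f at 0 has rank 0. Corank 2; j^3 = p^3 is a perfect cube, so E-series; the 4-jet and mu = 7 give E_7.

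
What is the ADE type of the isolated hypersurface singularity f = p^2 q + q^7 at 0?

D8

The Hessian of f at 0 is [[0, 0], [0, 0]] with rank 0, so corank 2. A Groebner basis of the Jacobian ideal J(f) in C{p,q} is {p^2/7 + q^6, p^3, p*q}; counting standard monomials gives mu = 8. Corank 2; j^3 = p^2*q has shape L^2 M (L != M), so D-series; mu = 8 gives D_8.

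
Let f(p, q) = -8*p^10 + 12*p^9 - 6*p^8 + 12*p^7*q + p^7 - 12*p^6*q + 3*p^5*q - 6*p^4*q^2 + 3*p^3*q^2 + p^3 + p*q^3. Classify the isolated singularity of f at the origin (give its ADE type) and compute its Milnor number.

Type E_{7}, Milnor number mu = 7.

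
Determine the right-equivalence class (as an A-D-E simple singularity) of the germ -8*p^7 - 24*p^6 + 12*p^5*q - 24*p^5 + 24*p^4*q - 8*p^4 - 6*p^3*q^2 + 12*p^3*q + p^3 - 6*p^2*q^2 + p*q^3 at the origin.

The Hessian of f at 0 has rank 0. Corank 2; j^3 = p^3 is a perfect cube, so E-series; the 4-jet and mu = 7 give E_7.

E_{7}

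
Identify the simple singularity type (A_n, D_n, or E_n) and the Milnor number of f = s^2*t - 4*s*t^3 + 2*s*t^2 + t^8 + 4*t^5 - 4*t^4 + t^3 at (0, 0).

The Hessian of f at 0 has rank 0. Corank 2; j^3 = t*(s + t)^2 has shape L^2 M (L != M), so D-series; mu = 9 gives D_9.

Type D_9, Milnor number mu = 9.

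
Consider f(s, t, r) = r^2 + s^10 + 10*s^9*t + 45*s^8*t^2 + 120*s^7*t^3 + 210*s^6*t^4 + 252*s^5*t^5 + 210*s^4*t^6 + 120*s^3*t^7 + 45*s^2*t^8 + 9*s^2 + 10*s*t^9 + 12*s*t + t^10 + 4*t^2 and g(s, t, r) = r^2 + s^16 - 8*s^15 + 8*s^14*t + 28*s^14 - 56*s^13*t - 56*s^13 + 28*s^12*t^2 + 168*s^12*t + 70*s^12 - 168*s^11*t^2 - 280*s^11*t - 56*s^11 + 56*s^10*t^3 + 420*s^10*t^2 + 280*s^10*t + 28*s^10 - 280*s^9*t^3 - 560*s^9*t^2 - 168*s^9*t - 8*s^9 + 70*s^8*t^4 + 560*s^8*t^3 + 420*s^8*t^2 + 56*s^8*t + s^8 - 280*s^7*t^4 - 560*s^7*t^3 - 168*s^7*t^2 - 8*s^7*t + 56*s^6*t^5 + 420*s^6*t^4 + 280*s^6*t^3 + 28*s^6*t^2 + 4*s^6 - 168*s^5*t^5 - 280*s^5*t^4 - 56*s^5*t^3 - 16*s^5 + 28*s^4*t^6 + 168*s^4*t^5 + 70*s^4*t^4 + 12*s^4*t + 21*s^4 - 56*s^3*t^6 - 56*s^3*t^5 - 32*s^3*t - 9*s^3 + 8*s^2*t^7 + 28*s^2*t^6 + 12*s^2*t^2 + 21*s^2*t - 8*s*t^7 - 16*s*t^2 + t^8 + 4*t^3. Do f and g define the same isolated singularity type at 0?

The Hessian of f at 0 is [[18, 12, 0], [12, 8, 0], [0, 0, 2]] with rank 2, so corank 1. A Groebner basis of the Jacobian ideal J(f) in C{s,t,r} is {t^9, s + 2*t/3, r}; counting standard monomials gives mu = 9. Corank 1: A-series; mu = 9 gives A_9. The Hessian of g at 0 is [[0, 0, 0], [0, 0, 0], [0, 0, 2]] with rank 1, so corank 2. A Groebner basis of the Jacobian ideal J(g) in C{s,t,r} is {s^2*t^2 - 3*s*t^2/2 + t^3, 647*s^2*t/16 - 243*s^2/32 + s*t^3 - 27*s*t^2/2 - 1131*s*t/32 + 9*t^3/2 + 431*t^2/16, 7197*s^2*t/32 - 2187*s^2/64 - 189*s*t^2/4 - 14787*s*t/64 + t^4 + 27*t^3/2 + 5415*t^2/32, s^3 - s^2*t - 3*s^2/2 + 5*s*t/2 - t^2, r}; counting standard monomials gives mu = 9. Corank 2; j^3 = -(s - t)*(3*s - 2*t)^2 has shape L^2 M (L != M), so D-series; mu = 9 gives D_9. f is A_9 but g is D_9, hence not right-equivalent.

No.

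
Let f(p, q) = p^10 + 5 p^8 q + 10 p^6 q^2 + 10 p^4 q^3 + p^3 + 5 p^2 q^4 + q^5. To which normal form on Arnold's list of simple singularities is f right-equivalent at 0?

The Hessian of f at 0 is [[0, 0], [0, 0]] with rank 0, so corank 2. A Groebner basis of the Jacobian ideal J(f) in C{p,q} is {q^4, p^2}; counting standard monomials gives mu = 8. Corank 2; j^3 = p^3 is a perfect cube, so E-series; the 5-jet and mu = 8 give E_8.

E_{8}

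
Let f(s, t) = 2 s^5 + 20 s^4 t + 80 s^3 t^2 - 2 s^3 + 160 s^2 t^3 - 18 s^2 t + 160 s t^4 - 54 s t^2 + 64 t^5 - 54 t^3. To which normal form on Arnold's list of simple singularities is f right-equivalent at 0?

The Hessian of f at 0 has rank 0. Corank 2; j^3 = -2*(s + 3*t)^3 is a perfect cube, so E-series; the 5-jet and mu = 8 give E_8.

E8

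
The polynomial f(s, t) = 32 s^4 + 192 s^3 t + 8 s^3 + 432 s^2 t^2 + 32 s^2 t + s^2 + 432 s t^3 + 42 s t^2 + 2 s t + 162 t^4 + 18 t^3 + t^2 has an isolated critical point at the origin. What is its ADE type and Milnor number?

Type A3, Milnor number mu = 3.

The Hessian of f at 0 is [[2, 2], [2, 2]] with rank 1, so corank 1. A Groebner basis of the Jacobian ideal J(f) in C{s,t} is {s^2 + s + t, s*t - s - t, s + t^2 + t}; counting standard monomials gives mu = 3. Corank 1: A-series; mu = 3 gives A_3.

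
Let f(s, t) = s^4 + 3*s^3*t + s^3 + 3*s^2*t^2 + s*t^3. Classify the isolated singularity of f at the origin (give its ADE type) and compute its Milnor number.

The Hessian of f at 0 has rank 0. Corank 2; j^3 = s^3 is a perfect cube, so E-series; the 4-jet and mu = 7 give E_7.

Type E7, Milnor number mu = 7.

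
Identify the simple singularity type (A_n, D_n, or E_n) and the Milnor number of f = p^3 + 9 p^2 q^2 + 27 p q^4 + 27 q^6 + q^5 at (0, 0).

The Hessian of f at 0 is [[0, 0], [0, 0]] with rank 0, so corank 2. A Groebner basis of the Jacobian ideal J(f) in C{p,q} is {q^4, p^3, p^2/6 + p*q^2}; counting standard monomials gives mu = 8. Corank 2; j^3 = p^3 is a perfect cube, so E-series; the 5-jet and mu = 8 give E_8.

Type E8, Milnor number mu = 8.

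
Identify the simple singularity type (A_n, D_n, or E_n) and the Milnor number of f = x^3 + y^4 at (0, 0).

The Hessian of f at 0 has rank 0. Corank 2; j^3 = x^3 is a perfect cube, so E-series; the 4-jet and mu = 6 give E_6.

Type E_6, Milnor number mu = 6.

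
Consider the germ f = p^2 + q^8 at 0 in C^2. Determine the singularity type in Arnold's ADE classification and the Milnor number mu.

Type A_7, Milnor number mu = 7.

The Hessian of f at 0 is [[2, 0], [0, 0]] with rank 1, so corank 1. A Groebner basis of the Jacobian ideal J(f) in C{p,q} is {q^7, p}; counting standard monomials gives mu = 7. Corank 1: A-series; mu = 7 gives A_7.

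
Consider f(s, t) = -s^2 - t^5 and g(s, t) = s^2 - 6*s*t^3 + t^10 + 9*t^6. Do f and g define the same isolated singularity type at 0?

No.

The Hessian of f at 0 has rank 1. Corank 1: A-series; mu = 4 gives A_4. The Hessian of g at 0 has rank 1. Corank 1: A-series; mu = 9 gives A_9. f is A_4 but g is A_9, hence not right-equivalent.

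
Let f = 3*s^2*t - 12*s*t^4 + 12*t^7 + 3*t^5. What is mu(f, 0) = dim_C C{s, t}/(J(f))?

6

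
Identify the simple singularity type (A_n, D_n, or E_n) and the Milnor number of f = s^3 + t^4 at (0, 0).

Type E6, Milnor number mu = 6.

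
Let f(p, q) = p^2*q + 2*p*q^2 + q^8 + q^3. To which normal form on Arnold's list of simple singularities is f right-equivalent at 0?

D_9

The Hessian of f at 0 is [[0, 0], [0, 0]] with rank 0, so corank 2. A Groebner basis of the Jacobian ideal J(f) in C{p,q} is {p^2/8 + q^7 - q^2/8, p^3 + q^3, p*q + q^2}; counting standard monomials gives mu = 9. Corank 2; j^3 = q*(p + q)^2 has shape L^2 M (L != M), so D-series; mu = 9 gives D_9.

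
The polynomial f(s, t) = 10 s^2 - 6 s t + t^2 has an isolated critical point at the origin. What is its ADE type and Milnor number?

Type A_{1}, Milnor number mu = 1.

The Hessian of f at 0 is [[20, -6], [-6, 2]] with rank 2, so corank 0. A Groebner basis of the Jacobian ideal J(f) in C{s,t} is {s, t}; counting standard monomials gives mu = 1. Corank 0: nondegenerate Morse point, so A_1.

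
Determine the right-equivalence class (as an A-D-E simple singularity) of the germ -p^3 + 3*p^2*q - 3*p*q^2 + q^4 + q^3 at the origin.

E_6

The Hessian of f at 0 is [[0, 0], [0, 0]] with rank 0, so corank 2. A Groebner basis of the Jacobian ideal J(f) in C{p,q} is {q^3, p^2 - 2*p*q + q^2}; counting standard monomials gives mu = 6. Corank 2; j^3 = -(p - q)^3 is a perfect cube, so E-series; the 4-jet and mu = 6 give E_6.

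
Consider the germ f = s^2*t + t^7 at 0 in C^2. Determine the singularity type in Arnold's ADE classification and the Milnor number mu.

Type D8, Milnor number mu = 8.

The Hessian of f at 0 has rank 0. Corank 2; j^3 = s^2*t has shape L^2 M (L != M), so D-series; mu = 8 gives D_8.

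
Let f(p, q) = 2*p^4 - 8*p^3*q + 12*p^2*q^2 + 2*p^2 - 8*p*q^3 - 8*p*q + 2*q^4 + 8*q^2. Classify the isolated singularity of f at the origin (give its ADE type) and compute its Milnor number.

The Hessian of f at 0 has rank 1. Corank 1: A-series; mu = 3 gives A_3.

Type A_{3}, Milnor number mu = 3.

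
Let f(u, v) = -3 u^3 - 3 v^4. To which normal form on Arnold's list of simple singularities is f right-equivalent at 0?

E_{6}

The Hessian of f at 0 is [[0, 0], [0, 0]] with rank 0, so corank 2. A Groebner basis of the Jacobian ideal J(f) in C{u,v} is {v^3, u^2}; counting standard monomials gives mu = 6. Corank 2; j^3 = -3*u^3 is a perfect cube, so E-series; the 4-jet and mu = 6 give E_6.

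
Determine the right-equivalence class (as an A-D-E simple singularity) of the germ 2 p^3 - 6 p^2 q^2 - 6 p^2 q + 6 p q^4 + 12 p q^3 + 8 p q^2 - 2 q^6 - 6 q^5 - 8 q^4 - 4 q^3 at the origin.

The Hessian of f at 0 is [[0, 0], [0, 0]] with rank 0, so corank 2. A Groebner basis of the Jacobian ideal J(f) in C{p,q} is {q^3, p^2 - 2*q^2/3, p*q - q^2}; counting standard monomials gives mu = 4. Corank 2; j^3 = 2*(p - q)*(p^2 - 2*p*q + 2*q^2) splits into three distinct lines over C (the quadratic factor has nonzero discriminant), so D_4.

D_4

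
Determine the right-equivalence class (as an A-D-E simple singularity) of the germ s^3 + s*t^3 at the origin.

E7

The Hessian of f at 0 has rank 0. Corank 2; j^3 = s^3 is a perfect cube, so E-series; the 4-jet and mu = 7 give E_7.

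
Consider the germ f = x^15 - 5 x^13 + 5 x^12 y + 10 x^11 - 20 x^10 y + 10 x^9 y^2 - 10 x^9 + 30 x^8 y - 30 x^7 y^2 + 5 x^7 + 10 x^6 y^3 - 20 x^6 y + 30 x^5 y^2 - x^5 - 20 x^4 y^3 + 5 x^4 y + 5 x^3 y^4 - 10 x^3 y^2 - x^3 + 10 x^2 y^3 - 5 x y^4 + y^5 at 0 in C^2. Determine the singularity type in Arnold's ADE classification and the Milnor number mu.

The Hessian of f at 0 is [[0, 0], [0, 0]] with rank 0, so corank 2. A Groebner basis of the Jacobian ideal J(f) in C{x,y} is {y^5, x*y^3 - y^4/4, x^2}; counting standard monomials gives mu = 8. Corank 2; j^3 = -x^3 is a perfect cube, so E-series; the 5-jet and mu = 8 give E_8.

Type E_{8}, Milnor number mu = 8.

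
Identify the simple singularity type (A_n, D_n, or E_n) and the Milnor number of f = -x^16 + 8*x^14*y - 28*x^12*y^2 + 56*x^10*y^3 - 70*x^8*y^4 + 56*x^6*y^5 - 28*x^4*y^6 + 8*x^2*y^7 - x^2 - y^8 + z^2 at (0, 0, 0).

The Hessian of f at 0 is [[-2, 0, 0], [0, 0, 0], [0, 0, 2]] with rank 2, so corank 1. A Groebner basis of the Jacobian ideal J(f) in C{x,y,z} is {y^7, x, z}; counting standard monomials gives mu = 7. Corank 1: A-series; mu = 7 gives A_7.

Type A_{7}, Milnor number mu = 7.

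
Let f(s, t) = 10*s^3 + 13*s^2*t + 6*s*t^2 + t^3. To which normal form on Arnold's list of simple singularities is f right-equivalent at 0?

D4

The Hessian of f at 0 is [[0, 0], [0, 0]] with rank 0, so corank 2. A Groebner basis of the Jacobian ideal J(f) in C{s,t} is {t^3, s^2 - 3*t^2/11, s*t + 6*t^2/11}; counting standard monomials gives mu = 4. Corank 2; j^3 = (2*s + t)*(5*s^2 + 4*s*t + t^2) splits into three distinct lines over C (the quadratic factor has nonzero discriminant), so D_4.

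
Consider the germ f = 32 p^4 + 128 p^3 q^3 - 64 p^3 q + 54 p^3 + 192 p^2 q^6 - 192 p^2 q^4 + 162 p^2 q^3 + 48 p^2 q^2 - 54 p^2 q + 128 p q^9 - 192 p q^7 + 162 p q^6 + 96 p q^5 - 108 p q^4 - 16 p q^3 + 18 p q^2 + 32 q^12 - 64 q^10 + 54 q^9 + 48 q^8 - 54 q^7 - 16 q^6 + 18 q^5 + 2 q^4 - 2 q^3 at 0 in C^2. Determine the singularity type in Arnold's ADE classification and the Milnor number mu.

Type E_{6}, Milnor number mu = 6.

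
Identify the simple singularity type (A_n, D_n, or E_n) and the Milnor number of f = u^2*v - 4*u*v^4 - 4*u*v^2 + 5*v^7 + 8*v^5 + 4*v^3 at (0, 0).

Type D8, Milnor number mu = 8.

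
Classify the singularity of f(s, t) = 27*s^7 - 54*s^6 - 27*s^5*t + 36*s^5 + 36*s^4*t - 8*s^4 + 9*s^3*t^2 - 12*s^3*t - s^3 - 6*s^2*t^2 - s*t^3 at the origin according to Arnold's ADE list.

E_{7}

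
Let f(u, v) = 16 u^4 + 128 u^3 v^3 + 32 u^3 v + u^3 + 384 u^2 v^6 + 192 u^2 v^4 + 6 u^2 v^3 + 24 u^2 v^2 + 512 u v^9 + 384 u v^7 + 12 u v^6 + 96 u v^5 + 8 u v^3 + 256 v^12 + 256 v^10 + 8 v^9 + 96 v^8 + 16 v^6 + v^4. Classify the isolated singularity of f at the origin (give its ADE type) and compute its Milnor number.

The Hessian of f at 0 has rank 0. Corank 2; j^3 = u^3 is a perfect cube, so E-series; the 4-jet and mu = 6 give E_6.

Type E6, Milnor number mu = 6.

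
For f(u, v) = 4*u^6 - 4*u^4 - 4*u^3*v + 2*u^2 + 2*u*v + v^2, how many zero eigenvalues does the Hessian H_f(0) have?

0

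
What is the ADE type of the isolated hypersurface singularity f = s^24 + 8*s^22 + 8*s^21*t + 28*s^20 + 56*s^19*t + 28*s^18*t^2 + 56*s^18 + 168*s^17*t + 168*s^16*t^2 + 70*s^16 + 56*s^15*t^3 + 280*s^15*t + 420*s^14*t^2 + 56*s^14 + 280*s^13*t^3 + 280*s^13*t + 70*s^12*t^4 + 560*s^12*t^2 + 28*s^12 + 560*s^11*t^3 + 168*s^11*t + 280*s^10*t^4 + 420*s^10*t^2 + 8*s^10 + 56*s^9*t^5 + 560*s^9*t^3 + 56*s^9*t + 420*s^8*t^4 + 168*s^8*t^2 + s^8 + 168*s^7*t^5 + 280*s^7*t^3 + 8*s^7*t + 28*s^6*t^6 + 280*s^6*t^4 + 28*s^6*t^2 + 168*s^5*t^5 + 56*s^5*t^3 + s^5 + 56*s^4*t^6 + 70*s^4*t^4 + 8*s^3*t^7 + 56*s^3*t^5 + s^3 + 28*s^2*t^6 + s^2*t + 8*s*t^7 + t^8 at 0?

The Hessian of f at 0 is [[0, 0], [0, 0]] with rank 0, so corank 2. A Groebner basis of the Jacobian ideal J(f) in C{s,t} is {-s*t/8 + t^7, s*t^2, s^2 + s*t}; counting standard monomials gives mu = 9. Corank 2; j^3 = s^2*(s + t) has shape L^2 M (L != M), so D-series; mu = 9 gives D_9.

D9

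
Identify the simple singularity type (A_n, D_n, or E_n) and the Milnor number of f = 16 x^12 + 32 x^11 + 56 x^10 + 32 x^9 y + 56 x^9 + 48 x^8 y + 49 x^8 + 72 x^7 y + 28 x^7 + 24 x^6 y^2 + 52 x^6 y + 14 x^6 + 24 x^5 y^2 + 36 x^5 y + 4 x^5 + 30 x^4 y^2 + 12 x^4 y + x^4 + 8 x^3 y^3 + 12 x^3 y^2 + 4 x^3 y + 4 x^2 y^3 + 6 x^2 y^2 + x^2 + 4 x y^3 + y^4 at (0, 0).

Type A3, Milnor number mu = 3.

The Hessian of f at 0 is [[2, 0], [0, 0]] with rank 1, so corank 1. A Groebner basis of the Jacobian ideal J(f) in C{x,y} is {y^3, x}; counting standard monomials gives mu = 3. Corank 1: A-series; mu = 3 gives A_3.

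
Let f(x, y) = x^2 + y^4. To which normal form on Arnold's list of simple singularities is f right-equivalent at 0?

A_3

The Hessian of f at 0 is [[2, 0], [0, 0]] with rank 1, so corank 1. A Groebner basis of the Jacobian ideal J(f) in C{x,y} is {y^3, x}; counting standard monomials gives mu = 3. Corank 1: A-series; mu = 3 gives A_3.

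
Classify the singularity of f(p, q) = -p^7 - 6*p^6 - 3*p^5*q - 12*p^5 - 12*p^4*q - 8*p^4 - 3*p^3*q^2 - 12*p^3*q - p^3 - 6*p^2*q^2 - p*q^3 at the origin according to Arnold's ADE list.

The Hessian of f at 0 is [[0, 0], [0, 0]] with rank 0, so corank 2. A Groebner basis of the Jacobian ideal J(f) in C{p,q} is {3*p^2/4 + q^4 + q^3/4, p^3, p^2*q - p^2/4 - q^3/12, p^2 + p*q^2 + q^3/3}; counting standard monomials gives mu = 7. Corank 2; j^3 = -p^3 is a perfect cube, so E-series; the 4-jet and mu = 7 give E_7.

E7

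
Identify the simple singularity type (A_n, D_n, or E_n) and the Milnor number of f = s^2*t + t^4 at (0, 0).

Type D_5, Milnor number mu = 5.

The Hessian of f at 0 is [[0, 0], [0, 0]] with rank 0, so corank 2. A Groebner basis of the Jacobian ideal J(f) in C{s,t} is {s^3, s^2/4 + t^3, s*t}; counting standard monomials gives mu = 5. Corank 2; j^3 = s^2*t has shape L^2 M (L != M), so D-series; mu = 5 gives D_5.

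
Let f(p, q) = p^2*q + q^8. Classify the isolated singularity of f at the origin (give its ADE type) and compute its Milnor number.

Type D_9, Milnor number mu = 9.

The Hessian of f at 0 is [[0, 0], [0, 0]] with rank 0, so corank 2. A Groebner basis of the Jacobian ideal J(f) in C{p,q} is {p^2/8 + q^7, p^3, p*q}; counting standard monomials gives mu = 9. Corank 2; j^3 = p^2*q has shape L^2 M (L != M), so D-series; mu = 9 gives D_9.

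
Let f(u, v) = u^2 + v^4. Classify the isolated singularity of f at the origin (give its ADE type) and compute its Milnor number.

Type A_{3}, Milnor number mu = 3.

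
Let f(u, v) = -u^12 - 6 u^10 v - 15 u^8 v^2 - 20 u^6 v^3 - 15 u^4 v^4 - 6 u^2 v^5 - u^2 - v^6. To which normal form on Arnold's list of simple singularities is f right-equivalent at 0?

The Hessian of f at 0 has rank 1. Corank 1: A-series; mu = 5 gives A_5.

A5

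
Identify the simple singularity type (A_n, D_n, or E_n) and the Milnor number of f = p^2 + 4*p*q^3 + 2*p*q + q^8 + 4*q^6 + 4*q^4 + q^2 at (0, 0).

The Hessian of f at 0 is [[2, 2], [2, 2]] with rank 1, so corank 1. A Groebner basis of the Jacobian ideal J(f) in C{p,q} is {p^3 - 3*p*q^2 + p + q, p^2*q + 2*p*q^2 - p/2 - q/2, p/2 + q^3 + q/2}; counting standard monomials gives mu = 7. Corank 1: A-series; mu = 7 gives A_7.

Type A7, Milnor number mu = 7.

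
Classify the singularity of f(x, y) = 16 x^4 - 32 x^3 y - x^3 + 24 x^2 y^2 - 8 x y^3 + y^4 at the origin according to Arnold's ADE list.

E_6

The Hessian of f at 0 has rank 0. Corank 2; j^3 = -x^3 is a perfect cube, so E-series; the 4-jet and mu = 6 give E_6.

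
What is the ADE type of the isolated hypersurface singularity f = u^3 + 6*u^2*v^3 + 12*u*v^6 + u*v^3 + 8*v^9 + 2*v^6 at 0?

E_{7}

The Hessian of f at 0 has rank 0. Corank 2; j^3 = u^3 is a perfect cube, so E-series; the 4-jet and mu = 7 give E_7.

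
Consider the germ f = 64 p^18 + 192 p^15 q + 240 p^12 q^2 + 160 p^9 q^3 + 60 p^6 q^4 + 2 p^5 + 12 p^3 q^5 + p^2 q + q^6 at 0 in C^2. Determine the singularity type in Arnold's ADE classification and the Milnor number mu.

Type D_7, Milnor number mu = 7.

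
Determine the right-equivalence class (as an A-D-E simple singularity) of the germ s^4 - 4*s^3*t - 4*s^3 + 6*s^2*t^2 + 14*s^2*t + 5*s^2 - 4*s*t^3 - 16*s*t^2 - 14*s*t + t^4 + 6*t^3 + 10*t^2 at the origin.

The Hessian of f at 0 has rank 2. Corank 0: nondegenerate Morse point, so A_1.

A_1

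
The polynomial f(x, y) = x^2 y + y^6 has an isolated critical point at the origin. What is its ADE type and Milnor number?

Type D_7, Milnor number mu = 7.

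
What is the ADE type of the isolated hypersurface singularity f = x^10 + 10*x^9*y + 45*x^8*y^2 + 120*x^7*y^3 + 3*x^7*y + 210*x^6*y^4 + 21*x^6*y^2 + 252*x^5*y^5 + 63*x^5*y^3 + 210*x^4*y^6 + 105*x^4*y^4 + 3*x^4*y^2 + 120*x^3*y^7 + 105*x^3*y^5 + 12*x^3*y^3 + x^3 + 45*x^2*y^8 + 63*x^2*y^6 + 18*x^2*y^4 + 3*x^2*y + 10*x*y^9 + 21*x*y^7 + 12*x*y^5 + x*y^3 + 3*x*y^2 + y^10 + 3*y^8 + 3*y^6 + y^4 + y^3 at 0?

The Hessian of f at 0 has rank 0. Corank 2; j^3 = (x + y)^3 is a perfect cube, so E-series; the 4-jet and mu = 7 give E_7.

E_7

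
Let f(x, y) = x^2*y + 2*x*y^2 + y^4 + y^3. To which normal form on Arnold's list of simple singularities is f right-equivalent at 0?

D5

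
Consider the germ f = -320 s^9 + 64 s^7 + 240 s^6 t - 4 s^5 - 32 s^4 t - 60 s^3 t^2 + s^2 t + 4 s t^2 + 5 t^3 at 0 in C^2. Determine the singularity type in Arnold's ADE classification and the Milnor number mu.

The Hessian of f at 0 is [[0, 0], [0, 0]] with rank 0, so corank 2. A Groebner basis of the Jacobian ideal J(f) in C{s,t} is {t^3, s^2 - t^2, s*t + 2*t^2}; counting standard monomials gives mu = 4. Corank 2; j^3 = t*(s^2 + 4*s*t + 5*t^2) splits into three distinct lines over C (the quadratic factor has nonzero discriminant), so D_4.

Type D_4, Milnor number mu = 4.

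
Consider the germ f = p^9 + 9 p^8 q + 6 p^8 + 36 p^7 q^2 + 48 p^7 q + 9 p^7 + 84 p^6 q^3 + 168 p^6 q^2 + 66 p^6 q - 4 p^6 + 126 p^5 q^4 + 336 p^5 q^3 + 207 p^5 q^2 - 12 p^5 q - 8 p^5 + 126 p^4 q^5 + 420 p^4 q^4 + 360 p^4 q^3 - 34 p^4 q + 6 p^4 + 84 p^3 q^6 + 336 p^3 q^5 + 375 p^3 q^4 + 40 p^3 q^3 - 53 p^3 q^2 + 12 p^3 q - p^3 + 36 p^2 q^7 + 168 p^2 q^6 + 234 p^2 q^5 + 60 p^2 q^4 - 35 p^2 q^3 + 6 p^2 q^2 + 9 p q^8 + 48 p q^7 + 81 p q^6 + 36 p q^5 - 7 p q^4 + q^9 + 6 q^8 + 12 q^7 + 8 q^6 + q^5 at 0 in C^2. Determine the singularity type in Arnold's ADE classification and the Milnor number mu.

Type E8, Milnor number mu = 8.

The Hessian of f at 0 has rank 0. Corank 2; j^3 = -p^3 is a perfect cube, so E-series; the 5-jet and mu = 8 give E_8.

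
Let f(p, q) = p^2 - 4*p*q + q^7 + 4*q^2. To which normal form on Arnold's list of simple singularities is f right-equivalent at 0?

A6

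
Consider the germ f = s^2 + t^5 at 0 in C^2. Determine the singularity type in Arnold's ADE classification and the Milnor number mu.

Type A_4, Milnor number mu = 4.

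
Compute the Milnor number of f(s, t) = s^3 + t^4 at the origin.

6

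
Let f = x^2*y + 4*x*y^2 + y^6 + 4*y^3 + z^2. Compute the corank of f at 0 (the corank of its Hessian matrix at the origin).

Hessian at 0 has rank 1.

2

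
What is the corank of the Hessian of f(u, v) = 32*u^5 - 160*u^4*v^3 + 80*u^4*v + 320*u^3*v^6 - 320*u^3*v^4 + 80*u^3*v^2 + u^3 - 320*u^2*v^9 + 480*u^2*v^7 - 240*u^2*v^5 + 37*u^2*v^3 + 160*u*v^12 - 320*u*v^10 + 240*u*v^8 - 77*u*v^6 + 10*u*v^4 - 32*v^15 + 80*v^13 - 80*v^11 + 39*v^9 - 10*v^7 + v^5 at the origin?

Hessian at 0 has rank 0.

2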